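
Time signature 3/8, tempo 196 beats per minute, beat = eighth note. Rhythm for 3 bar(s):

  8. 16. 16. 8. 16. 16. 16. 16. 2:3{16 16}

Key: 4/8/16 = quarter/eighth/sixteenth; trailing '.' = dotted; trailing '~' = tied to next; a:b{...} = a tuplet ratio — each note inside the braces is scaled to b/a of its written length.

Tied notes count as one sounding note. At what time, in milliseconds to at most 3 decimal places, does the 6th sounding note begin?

note 6 onset = 21/4b = 1607.143ms

1. 0.0ms @ 0 + 459.184ms (3/2)
2. 459.184ms @ 3/2 + 229.592ms (3/4)
3. 688.776ms @ 9/4 + 229.592ms (3/4)
4. 918.367ms @ 3 + 459.184ms (3/2)
5. 1377.551ms @ 9/2 + 229.592ms (3/4)
6. 1607.143ms @ 21/4 + 229.592ms (3/4)
7. 1836.735ms @ 6 + 229.592ms (3/4)
8. 2066.327ms @ 27/4 + 229.592ms (3/4)
9. 2295.918ms @ 15/2 + 229.592ms (3/4)
10. 2525.51ms @ 33/4 + 229.592ms (3/4)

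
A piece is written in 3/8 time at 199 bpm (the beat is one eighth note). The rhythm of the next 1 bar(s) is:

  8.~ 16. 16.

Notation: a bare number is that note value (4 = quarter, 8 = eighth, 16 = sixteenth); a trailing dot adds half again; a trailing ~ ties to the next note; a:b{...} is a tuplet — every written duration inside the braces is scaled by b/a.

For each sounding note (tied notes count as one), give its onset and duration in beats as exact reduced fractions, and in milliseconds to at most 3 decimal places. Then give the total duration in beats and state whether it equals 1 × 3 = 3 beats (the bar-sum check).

1) 0.0ms=0b +678.392ms=9/4b
2) 678.392ms=9/4b +226.131ms=3/4b
Σ=3b of 3 (199bpm 3/8) — PASS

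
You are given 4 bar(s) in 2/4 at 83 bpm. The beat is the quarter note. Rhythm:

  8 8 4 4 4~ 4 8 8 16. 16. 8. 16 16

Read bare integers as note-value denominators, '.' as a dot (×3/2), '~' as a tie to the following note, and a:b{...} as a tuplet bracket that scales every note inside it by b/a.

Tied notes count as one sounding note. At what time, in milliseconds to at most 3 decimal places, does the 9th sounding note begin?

1. 0.0ms @ 0 + 361.446ms (1/2)
2. 361.446ms @ 1/2 + 361.446ms (1/2)
3. 722.892ms @ 1 + 722.892ms (1)
4. 1445.783ms @ 2 + 722.892ms (1)
5. 2168.675ms @ 3 + 1445.783ms (2)
6. 3614.458ms @ 5 + 361.446ms (1/2)
7. 3975.904ms @ 11/2 + 361.446ms (1/2)
8. 4337.349ms @ 6 + 271.084ms (3/8)
9. 4608.434ms @ 51/8 + 271.084ms (3/8)
10. 4879.518ms @ 27/4 + 542.169ms (3/4)
11. 5421.687ms @ 15/2 + 180.723ms (1/4)
12. 5602.41ms @ 31/4 + 180.723ms (1/4)

note 9 onset = 51/8b = 4608.434ms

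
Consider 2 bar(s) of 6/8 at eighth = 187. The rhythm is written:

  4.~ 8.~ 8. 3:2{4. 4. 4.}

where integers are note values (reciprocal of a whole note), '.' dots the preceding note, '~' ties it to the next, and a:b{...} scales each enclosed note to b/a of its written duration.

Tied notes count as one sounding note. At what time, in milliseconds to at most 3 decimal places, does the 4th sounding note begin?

note 4 onset = 10b = 3208.556ms

1. 0.0ms @ 0 + 1925.134ms (6)
2. 1925.134ms @ 6 + 641.711ms (2)
3. 2566.845ms @ 8 + 641.711ms (2)
4. 3208.556ms @ 10 + 641.711ms (2)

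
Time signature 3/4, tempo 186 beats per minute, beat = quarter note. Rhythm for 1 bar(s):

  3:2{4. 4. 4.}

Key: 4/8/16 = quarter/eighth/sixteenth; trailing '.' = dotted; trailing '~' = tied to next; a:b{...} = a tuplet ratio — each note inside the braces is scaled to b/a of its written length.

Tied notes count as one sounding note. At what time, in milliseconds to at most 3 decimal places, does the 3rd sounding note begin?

1. 0.0ms @ 0 + 322.581ms (1)
2. 322.581ms @ 1 + 322.581ms (1)
3. 645.161ms @ 2 + 322.581ms (1)

note 3 onset = 2b = 645.161ms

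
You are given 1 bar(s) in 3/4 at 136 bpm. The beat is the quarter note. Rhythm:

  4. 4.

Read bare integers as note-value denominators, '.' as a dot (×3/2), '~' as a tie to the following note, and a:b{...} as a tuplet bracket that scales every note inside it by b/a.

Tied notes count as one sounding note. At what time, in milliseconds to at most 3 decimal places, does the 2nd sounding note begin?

1. 0.0ms @ 0 + 661.765ms (3/2)
2. 661.765ms @ 3/2 + 661.765ms (3/2)

note 2 onset = 3/2b = 661.765ms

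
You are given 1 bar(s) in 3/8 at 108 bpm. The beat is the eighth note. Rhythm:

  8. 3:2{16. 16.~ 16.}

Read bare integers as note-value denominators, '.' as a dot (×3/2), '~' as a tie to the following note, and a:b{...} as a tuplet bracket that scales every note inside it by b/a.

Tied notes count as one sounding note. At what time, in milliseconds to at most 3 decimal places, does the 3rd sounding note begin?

1. 0.0ms @ 0 + 833.333ms (3/2)
2. 833.333ms @ 3/2 + 277.778ms (1/2)
3. 1111.111ms @ 2 + 555.556ms (1)

note 3 onset = 2b = 1111.111ms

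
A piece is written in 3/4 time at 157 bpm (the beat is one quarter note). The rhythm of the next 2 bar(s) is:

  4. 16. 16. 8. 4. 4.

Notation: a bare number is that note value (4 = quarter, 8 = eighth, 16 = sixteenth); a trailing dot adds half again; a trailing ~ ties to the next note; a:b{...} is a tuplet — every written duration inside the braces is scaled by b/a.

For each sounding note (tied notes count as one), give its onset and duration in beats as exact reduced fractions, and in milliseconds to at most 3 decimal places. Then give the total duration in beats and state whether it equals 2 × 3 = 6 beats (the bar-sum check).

1) 0.0ms=0b +573.248ms=3/2b
2) 573.248ms=3/2b +143.312ms=3/8b
3) 716.561ms=15/8b +143.312ms=3/8b
4) 859.873ms=9/4b +286.624ms=3/4b
5) 1146.497ms=3b +573.248ms=3/2b
6) 1719.745ms=9/2b +573.248ms=3/2b
Σ=6b of 6 (157bpm 3/4) — PASS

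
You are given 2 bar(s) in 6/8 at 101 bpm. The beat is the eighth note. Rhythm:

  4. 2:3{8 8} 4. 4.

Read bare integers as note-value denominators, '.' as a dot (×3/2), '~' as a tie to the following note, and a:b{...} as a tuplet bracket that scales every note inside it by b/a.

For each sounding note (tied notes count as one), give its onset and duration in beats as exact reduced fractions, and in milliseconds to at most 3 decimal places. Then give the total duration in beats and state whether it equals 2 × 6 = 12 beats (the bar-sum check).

1) 0.0ms=0b +1782.178ms=3b
2) 1782.178ms=3b +891.089ms=3/2b
3) 2673.267ms=9/2b +891.089ms=3/2b
4) 3564.356ms=6b +1782.178ms=3b
5) 5346.535ms=9b +1782.178ms=3b
Σ=12b of 12 (101bpm 6/8) — PASS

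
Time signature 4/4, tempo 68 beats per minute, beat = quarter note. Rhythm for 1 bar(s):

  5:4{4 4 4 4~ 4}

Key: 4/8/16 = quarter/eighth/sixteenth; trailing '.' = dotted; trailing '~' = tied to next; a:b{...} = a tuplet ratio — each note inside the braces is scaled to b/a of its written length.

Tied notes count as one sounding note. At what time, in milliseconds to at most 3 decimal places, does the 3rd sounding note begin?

note 3 onset = 8/5b = 1411.765ms

1. 0.0ms @ 0 + 705.882ms (4/5)
2. 705.882ms @ 4/5 + 705.882ms (4/5)
3. 1411.765ms @ 8/5 + 705.882ms (4/5)
4. 2117.647ms @ 12/5 + 1411.765ms (8/5)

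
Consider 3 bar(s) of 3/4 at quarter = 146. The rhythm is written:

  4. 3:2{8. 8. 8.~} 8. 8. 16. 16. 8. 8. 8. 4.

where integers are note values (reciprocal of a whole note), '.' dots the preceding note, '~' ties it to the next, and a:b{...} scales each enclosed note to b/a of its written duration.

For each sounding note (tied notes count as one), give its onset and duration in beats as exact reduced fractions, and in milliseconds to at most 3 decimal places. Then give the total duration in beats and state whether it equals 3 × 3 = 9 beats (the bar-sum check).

1) 0.0ms=0b +616.438ms=3/2b
2) 616.438ms=3/2b +205.479ms=1/2b
3) 821.918ms=2b +205.479ms=1/2b
4) 1027.397ms=5/2b +513.699ms=5/4b
5) 1541.096ms=15/4b +308.219ms=3/4b
6) 1849.315ms=9/2b +154.11ms=3/8b
7) 2003.425ms=39/8b +154.11ms=3/8b
8) 2157.534ms=21/4b +308.219ms=3/4b
9) 2465.753ms=6b +308.219ms=3/4b
10) 2773.973ms=27/4b +308.219ms=3/4b
11) 3082.192ms=15/2b +616.438ms=3/2b
Σ=9b of 9 (146bpm 3/4) — PASS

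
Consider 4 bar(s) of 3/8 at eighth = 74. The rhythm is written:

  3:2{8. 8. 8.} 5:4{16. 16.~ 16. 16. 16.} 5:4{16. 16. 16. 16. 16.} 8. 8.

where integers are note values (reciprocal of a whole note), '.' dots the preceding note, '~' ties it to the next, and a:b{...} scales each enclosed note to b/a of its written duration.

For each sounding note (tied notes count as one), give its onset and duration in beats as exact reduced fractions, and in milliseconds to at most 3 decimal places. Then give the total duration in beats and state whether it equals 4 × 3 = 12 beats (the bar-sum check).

1) 0.0ms=0b +810.811ms=1b
2) 810.811ms=1b +810.811ms=1b
3) 1621.622ms=2b +810.811ms=1b
4) 2432.432ms=3b +486.486ms=3/5b
5) 2918.919ms=18/5b +972.973ms=6/5b
6) 3891.892ms=24/5b +486.486ms=3/5b
7) 4378.378ms=27/5b +486.486ms=3/5b
8) 4864.865ms=6b +486.486ms=3/5b
9) 5351.351ms=33/5b +486.486ms=3/5b
10) 5837.838ms=36/5b +486.486ms=3/5b
11) 6324.324ms=39/5b +486.486ms=3/5b
12) 6810.811ms=42/5b +486.486ms=3/5b
13) 7297.297ms=9b +1216.216ms=3/2b
14) 8513.514ms=21/2b +1216.216ms=3/2b
Σ=12b of 12 (74bpm 3/8) — PASS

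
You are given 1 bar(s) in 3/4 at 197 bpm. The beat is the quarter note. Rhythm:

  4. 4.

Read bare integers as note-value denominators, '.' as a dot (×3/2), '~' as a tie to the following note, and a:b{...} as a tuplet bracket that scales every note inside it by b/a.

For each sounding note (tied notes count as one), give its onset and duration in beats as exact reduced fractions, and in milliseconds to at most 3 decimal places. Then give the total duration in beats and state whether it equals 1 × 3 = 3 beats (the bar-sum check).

1) 0.0ms=0b +456.853ms=3/2b
2) 456.853ms=3/2b +456.853ms=3/2b
Σ=3b of 3 (197bpm 3/4) — PASS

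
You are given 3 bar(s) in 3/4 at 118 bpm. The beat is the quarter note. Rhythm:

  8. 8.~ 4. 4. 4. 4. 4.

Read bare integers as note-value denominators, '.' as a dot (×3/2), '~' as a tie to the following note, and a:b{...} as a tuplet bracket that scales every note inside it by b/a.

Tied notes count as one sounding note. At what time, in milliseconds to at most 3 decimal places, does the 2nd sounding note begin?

1. 0.0ms @ 0 + 381.356ms (3/4)
2. 381.356ms @ 3/4 + 1144.068ms (9/4)
3. 1525.424ms @ 3 + 762.712ms (3/2)
4. 2288.136ms @ 9/2 + 762.712ms (3/2)
5. 3050.847ms @ 6 + 762.712ms (3/2)
6. 3813.559ms @ 15/2 + 762.712ms (3/2)

note 2 onset = 3/4b = 381.356ms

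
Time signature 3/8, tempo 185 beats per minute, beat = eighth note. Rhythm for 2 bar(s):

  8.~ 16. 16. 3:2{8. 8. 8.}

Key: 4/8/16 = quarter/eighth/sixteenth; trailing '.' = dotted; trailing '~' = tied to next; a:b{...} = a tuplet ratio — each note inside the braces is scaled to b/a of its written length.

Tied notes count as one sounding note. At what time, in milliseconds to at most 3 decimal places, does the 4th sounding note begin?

1. 0.0ms @ 0 + 729.73ms (9/4)
2. 729.73ms @ 9/4 + 243.243ms (3/4)
3. 972.973ms @ 3 + 324.324ms (1)
4. 1297.297ms @ 4 + 324.324ms (1)
5. 1621.622ms @ 5 + 324.324ms (1)

note 4 onset = 4b = 1297.297ms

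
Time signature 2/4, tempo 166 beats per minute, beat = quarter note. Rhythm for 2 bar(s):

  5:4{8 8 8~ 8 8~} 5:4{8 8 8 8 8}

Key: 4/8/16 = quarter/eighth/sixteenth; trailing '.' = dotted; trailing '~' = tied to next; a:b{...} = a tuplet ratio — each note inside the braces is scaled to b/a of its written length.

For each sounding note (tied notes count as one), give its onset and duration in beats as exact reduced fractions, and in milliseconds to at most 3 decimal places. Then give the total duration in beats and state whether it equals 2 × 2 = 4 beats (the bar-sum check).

1) 0.0ms=0b +144.578ms=2/5b
2) 144.578ms=2/5b +144.578ms=2/5b
3) 289.157ms=4/5b +289.157ms=4/5b
4) 578.313ms=8/5b +289.157ms=4/5b
5) 867.47ms=12/5b +144.578ms=2/5b
6) 1012.048ms=14/5b +144.578ms=2/5b
7) 1156.627ms=16/5b +144.578ms=2/5b
8) 1301.205ms=18/5b +144.578ms=2/5b
Σ=4b of 4 (166bpm 2/4) — PASS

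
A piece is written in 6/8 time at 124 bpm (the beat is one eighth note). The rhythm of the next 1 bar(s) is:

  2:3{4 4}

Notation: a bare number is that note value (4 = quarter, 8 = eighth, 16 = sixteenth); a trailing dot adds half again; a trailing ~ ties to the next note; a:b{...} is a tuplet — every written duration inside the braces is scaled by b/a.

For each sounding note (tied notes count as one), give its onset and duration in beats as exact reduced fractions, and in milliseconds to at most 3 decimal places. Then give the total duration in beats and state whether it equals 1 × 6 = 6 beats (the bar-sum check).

1) 0.0ms=0b +1451.613ms=3b
2) 1451.613ms=3b +1451.613ms=3b
Σ=6b of 6 (124bpm 6/8) — PASS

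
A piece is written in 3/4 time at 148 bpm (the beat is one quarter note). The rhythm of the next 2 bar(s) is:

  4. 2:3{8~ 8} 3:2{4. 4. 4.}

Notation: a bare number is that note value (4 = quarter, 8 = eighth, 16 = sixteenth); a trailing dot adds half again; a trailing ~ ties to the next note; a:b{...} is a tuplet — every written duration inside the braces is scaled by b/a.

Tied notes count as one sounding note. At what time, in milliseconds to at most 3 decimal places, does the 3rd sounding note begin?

note 3 onset = 3b = 1216.216ms

1. 0.0ms @ 0 + 608.108ms (3/2)
2. 608.108ms @ 3/2 + 608.108ms (3/2)
3. 1216.216ms @ 3 + 405.405ms (1)
4. 1621.622ms @ 4 + 405.405ms (1)
5. 2027.027ms @ 5 + 405.405ms (1)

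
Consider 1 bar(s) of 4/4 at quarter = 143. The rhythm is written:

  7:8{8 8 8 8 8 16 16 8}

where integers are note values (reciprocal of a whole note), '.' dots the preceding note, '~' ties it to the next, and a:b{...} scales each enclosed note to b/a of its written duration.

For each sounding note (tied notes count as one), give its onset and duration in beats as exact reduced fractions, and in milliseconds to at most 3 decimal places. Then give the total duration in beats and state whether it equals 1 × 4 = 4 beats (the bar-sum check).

1) 0.0ms=0b +239.76ms=4/7b
2) 239.76ms=4/7b +239.76ms=4/7b
3) 479.52ms=8/7b +239.76ms=4/7b
4) 719.281ms=12/7b +239.76ms=4/7b
5) 959.041ms=16/7b +239.76ms=4/7b
6) 1198.801ms=20/7b +119.88ms=2/7b
7) 1318.681ms=22/7b +119.88ms=2/7b
8) 1438.561ms=24/7b +239.76ms=4/7b
Σ=4b of 4 (143bpm 4/4) — PASS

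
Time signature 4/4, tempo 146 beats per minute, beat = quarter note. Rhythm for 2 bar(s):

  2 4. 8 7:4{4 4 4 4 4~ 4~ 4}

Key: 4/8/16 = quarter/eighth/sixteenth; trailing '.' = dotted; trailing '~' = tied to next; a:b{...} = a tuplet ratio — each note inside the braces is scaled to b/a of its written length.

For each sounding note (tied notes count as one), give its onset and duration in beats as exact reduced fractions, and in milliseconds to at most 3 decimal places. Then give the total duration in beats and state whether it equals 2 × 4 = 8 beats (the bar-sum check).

1) 0.0ms=0b +821.918ms=2b
2) 821.918ms=2b +616.438ms=3/2b
3) 1438.356ms=7/2b +205.479ms=1/2b
4) 1643.836ms=4b +234.834ms=4/7b
5) 1878.669ms=32/7b +234.834ms=4/7b
6) 2113.503ms=36/7b +234.834ms=4/7b
7) 2348.337ms=40/7b +234.834ms=4/7b
8) 2583.17ms=44/7b +704.501ms=12/7b
Σ=8b of 8 (146bpm 4/4) — PASS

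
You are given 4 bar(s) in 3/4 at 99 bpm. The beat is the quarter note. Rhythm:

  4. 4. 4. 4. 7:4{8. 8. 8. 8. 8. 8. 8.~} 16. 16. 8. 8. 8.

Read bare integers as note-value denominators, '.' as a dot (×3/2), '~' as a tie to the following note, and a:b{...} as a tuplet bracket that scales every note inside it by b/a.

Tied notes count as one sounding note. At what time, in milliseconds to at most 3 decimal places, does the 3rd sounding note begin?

note 3 onset = 3b = 1818.182ms

1. 0.0ms @ 0 + 909.091ms (3/2)
2. 909.091ms @ 3/2 + 909.091ms (3/2)
3. 1818.182ms @ 3 + 909.091ms (3/2)
4. 2727.273ms @ 9/2 + 909.091ms (3/2)
5. 3636.364ms @ 6 + 259.74ms (3/7)
6. 3896.104ms @ 45/7 + 259.74ms (3/7)
7. 4155.844ms @ 48/7 + 259.74ms (3/7)
8. 4415.584ms @ 51/7 + 259.74ms (3/7)
9. 4675.325ms @ 54/7 + 259.74ms (3/7)
10. 4935.065ms @ 57/7 + 259.74ms (3/7)
11. 5194.805ms @ 60/7 + 487.013ms (45/56)
12. 5681.818ms @ 75/8 + 227.273ms (3/8)
13. 5909.091ms @ 39/4 + 454.545ms (3/4)
14. 6363.636ms @ 21/2 + 454.545ms (3/4)
15. 6818.182ms @ 45/4 + 454.545ms (3/4)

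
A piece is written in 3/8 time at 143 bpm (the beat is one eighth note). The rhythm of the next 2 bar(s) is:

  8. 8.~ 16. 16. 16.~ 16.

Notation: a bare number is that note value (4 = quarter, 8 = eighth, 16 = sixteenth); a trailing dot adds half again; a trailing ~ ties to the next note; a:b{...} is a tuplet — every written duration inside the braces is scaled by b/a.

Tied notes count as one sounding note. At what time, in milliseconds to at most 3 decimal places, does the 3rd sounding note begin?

1. 0.0ms @ 0 + 629.371ms (3/2)
2. 629.371ms @ 3/2 + 944.056ms (9/4)
3. 1573.427ms @ 15/4 + 314.685ms (3/4)
4. 1888.112ms @ 9/2 + 629.371ms (3/2)

note 3 onset = 15/4b = 1573.427ms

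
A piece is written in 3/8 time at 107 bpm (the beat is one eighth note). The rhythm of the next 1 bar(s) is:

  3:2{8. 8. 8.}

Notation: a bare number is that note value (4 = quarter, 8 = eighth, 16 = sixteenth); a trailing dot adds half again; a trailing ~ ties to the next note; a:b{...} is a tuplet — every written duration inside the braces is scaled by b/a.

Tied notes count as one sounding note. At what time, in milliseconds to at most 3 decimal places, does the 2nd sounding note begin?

1. 0.0ms @ 0 + 560.748ms (1)
2. 560.748ms @ 1 + 560.748ms (1)
3. 1121.495ms @ 2 + 560.748ms (1)

note 2 onset = 1b = 560.748ms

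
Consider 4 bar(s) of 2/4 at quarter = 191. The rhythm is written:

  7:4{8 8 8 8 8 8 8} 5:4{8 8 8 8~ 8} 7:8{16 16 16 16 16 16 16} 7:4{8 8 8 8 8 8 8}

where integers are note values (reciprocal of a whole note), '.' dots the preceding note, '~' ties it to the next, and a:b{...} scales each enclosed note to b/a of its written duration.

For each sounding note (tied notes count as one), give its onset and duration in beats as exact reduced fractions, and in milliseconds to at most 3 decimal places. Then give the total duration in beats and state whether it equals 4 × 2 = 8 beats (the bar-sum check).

1) 0.0ms=0b +89.753ms=2/7b
2) 89.753ms=2/7b +89.753ms=2/7b
3) 179.506ms=4/7b +89.753ms=2/7b
4) 269.26ms=6/7b +89.753ms=2/7b
5) 359.013ms=8/7b +89.753ms=2/7b
6) 448.766ms=10/7b +89.753ms=2/7b
7) 538.519ms=12/7b +89.753ms=2/7b
8) 628.272ms=2b +125.654ms=2/5b
9) 753.927ms=12/5b +125.654ms=2/5b
10) 879.581ms=14/5b +125.654ms=2/5b
11) 1005.236ms=16/5b +251.309ms=4/5b
12) 1256.545ms=4b +89.753ms=2/7b
13) 1346.298ms=30/7b +89.753ms=2/7b
14) 1436.051ms=32/7b +89.753ms=2/7b
15) 1525.804ms=34/7b +89.753ms=2/7b
16) 1615.557ms=36/7b +89.753ms=2/7b
17) 1705.31ms=38/7b +89.753ms=2/7b
18) 1795.064ms=40/7b +89.753ms=2/7b
19) 1884.817ms=6b +89.753ms=2/7b
20) 1974.57ms=44/7b +89.753ms=2/7b
21) 2064.323ms=46/7b +89.753ms=2/7b
22) 2154.076ms=48/7b +89.753ms=2/7b
23) 2243.829ms=50/7b +89.753ms=2/7b
24) 2333.583ms=52/7b +89.753ms=2/7b
25) 2423.336ms=54/7b +89.753ms=2/7b
Σ=8b of 8 (191bpm 2/4) — PASS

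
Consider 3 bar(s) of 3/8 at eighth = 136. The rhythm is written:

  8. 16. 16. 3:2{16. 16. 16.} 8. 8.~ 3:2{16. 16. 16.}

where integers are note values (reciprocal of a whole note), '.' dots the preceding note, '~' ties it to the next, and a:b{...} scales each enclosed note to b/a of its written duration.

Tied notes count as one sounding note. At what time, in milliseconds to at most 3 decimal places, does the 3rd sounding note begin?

1. 0.0ms @ 0 + 661.765ms (3/2)
2. 661.765ms @ 3/2 + 330.882ms (3/4)
3. 992.647ms @ 9/4 + 330.882ms (3/4)
4. 1323.529ms @ 3 + 220.588ms (1/2)
5. 1544.118ms @ 7/2 + 220.588ms (1/2)
6. 1764.706ms @ 4 + 220.588ms (1/2)
7. 1985.294ms @ 9/2 + 661.765ms (3/2)
8. 2647.059ms @ 6 + 882.353ms (2)
9. 3529.412ms @ 8 + 220.588ms (1/2)
10. 3750.0ms @ 17/2 + 220.588ms (1/2)

note 3 onset = 9/4b = 992.647ms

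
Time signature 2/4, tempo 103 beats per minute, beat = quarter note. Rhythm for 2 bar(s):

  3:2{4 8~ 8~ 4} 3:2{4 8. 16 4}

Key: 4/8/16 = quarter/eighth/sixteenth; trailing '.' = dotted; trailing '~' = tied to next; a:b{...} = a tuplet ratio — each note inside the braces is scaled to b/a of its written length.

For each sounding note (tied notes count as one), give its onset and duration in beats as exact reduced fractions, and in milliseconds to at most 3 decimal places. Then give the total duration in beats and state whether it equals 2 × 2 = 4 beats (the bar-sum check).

1) 0.0ms=0b +388.35ms=2/3b
2) 388.35ms=2/3b +776.699ms=4/3b
3) 1165.049ms=2b +388.35ms=2/3b
4) 1553.398ms=8/3b +291.262ms=1/2b
5) 1844.66ms=19/6b +97.087ms=1/6b
6) 1941.748ms=10/3b +388.35ms=2/3b
Σ=4b of 4 (103bpm 2/4) — PASS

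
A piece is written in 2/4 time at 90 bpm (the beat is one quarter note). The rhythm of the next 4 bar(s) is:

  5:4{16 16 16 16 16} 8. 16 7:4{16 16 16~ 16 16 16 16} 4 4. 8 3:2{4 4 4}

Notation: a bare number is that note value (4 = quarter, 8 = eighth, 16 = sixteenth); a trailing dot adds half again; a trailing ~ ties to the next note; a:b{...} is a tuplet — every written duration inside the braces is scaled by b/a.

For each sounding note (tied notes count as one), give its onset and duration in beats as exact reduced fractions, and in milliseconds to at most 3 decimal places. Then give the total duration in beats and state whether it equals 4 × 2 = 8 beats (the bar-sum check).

1) 0.0ms=0b +133.333ms=1/5b
2) 133.333ms=1/5b +133.333ms=1/5b
3) 266.667ms=2/5b +133.333ms=1/5b
4) 400.0ms=3/5b +133.333ms=1/5b
5) 533.333ms=4/5b +133.333ms=1/5b
6) 666.667ms=1b +500.0ms=3/4b
7) 1166.667ms=7/4b +166.667ms=1/4b
8) 1333.333ms=2b +95.238ms=1/7b
9) 1428.571ms=15/7b +95.238ms=1/7b
10) 1523.81ms=16/7b +190.476ms=2/7b
11) 1714.286ms=18/7b +95.238ms=1/7b
12) 1809.524ms=19/7b +95.238ms=1/7b
13) 1904.762ms=20/7b +95.238ms=1/7b
14) 2000.0ms=3b +666.667ms=1b
15) 2666.667ms=4b +1000.0ms=3/2b
16) 3666.667ms=11/2b +333.333ms=1/2b
17) 4000.0ms=6b +444.444ms=2/3b
18) 4444.444ms=20/3b +444.444ms=2/3b
19) 4888.889ms=22/3b +444.444ms=2/3b
Σ=8b of 8 (90bpm 2/4) — PASS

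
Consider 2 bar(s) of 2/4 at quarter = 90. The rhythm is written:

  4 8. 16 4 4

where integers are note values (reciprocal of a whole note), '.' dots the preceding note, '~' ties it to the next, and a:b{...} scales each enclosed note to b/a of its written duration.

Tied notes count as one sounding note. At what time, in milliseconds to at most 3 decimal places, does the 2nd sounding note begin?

note 2 onset = 1b = 666.667ms

1. 0.0ms @ 0 + 666.667ms (1)
2. 666.667ms @ 1 + 500.0ms (3/4)
3. 1166.667ms @ 7/4 + 166.667ms (1/4)
4. 1333.333ms @ 2 + 666.667ms (1)
5. 2000.0ms @ 3 + 666.667ms (1)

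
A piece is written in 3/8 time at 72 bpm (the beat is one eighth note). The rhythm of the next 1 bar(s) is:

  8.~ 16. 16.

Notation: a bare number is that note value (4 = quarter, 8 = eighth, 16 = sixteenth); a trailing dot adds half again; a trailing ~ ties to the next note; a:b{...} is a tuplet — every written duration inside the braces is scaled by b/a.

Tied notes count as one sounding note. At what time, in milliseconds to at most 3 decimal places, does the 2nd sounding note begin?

1. 0.0ms @ 0 + 1875.0ms (9/4)
2. 1875.0ms @ 9/4 + 625.0ms (3/4)

note 2 onset = 9/4b = 1875.0ms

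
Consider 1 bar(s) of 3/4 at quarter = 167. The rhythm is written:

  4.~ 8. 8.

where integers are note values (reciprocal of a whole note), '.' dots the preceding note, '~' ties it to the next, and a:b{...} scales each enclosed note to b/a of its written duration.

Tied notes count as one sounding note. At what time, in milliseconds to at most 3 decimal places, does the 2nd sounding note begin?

note 2 onset = 9/4b = 808.383ms

1. 0.0ms @ 0 + 808.383ms (9/4)
2. 808.383ms @ 9/4 + 269.461ms (3/4)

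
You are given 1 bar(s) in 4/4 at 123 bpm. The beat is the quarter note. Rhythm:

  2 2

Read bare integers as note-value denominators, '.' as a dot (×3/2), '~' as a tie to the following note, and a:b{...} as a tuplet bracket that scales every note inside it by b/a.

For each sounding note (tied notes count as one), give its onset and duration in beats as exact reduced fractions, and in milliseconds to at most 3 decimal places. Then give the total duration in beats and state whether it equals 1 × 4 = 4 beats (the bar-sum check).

1) 0.0ms=0b +975.61ms=2b
2) 975.61ms=2b +975.61ms=2b
Σ=4b of 4 (123bpm 4/4) — PASS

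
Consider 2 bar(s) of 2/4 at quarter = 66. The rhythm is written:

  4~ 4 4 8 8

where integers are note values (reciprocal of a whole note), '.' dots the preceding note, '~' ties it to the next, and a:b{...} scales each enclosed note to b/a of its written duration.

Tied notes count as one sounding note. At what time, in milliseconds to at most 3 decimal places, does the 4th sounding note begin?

1. 0.0ms @ 0 + 1818.182ms (2)
2. 1818.182ms @ 2 + 909.091ms (1)
3. 2727.273ms @ 3 + 454.545ms (1/2)
4. 3181.818ms @ 7/2 + 454.545ms (1/2)

note 4 onset = 7/2b = 3181.818ms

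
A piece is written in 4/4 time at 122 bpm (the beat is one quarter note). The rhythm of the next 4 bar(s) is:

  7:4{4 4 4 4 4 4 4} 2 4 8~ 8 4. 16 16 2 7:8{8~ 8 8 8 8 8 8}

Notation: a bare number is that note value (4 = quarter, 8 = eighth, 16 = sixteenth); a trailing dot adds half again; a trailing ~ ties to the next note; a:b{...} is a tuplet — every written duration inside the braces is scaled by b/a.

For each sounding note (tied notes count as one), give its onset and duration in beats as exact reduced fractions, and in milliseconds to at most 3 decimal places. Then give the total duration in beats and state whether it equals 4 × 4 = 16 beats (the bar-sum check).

1) 0.0ms=0b +281.03ms=4/7b
2) 281.03ms=4/7b +281.03ms=4/7b
3) 562.061ms=8/7b +281.03ms=4/7b
4) 843.091ms=12/7b +281.03ms=4/7b
5) 1124.122ms=16/7b +281.03ms=4/7b
6) 1405.152ms=20/7b +281.03ms=4/7b
7) 1686.183ms=24/7b +281.03ms=4/7b
8) 1967.213ms=4b +983.607ms=2b
9) 2950.82ms=6b +491.803ms=1b
10) 3442.623ms=7b +491.803ms=1b
11) 3934.426ms=8b +737.705ms=3/2b
12) 4672.131ms=19/2b +122.951ms=1/4b
13) 4795.082ms=39/4b +122.951ms=1/4b
14) 4918.033ms=10b +983.607ms=2b
15) 5901.639ms=12b +562.061ms=8/7b
16) 6463.7ms=92/7b +281.03ms=4/7b
17) 6744.731ms=96/7b +281.03ms=4/7b
18) 7025.761ms=100/7b +281.03ms=4/7b
19) 7306.792ms=104/7b +281.03ms=4/7b
20) 7587.822ms=108/7b +281.03ms=4/7b
Σ=16b of 16 (122bpm 4/4) — PASS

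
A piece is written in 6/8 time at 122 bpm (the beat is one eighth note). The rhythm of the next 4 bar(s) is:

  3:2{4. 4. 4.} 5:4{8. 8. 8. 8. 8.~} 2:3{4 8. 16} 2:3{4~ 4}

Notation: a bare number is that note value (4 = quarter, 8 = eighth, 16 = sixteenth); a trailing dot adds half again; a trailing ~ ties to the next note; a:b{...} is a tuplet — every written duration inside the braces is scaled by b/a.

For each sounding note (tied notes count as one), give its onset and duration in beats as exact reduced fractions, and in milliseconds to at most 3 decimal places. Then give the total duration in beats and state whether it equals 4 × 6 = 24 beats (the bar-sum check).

1) 0.0ms=0b +983.607ms=2b
2) 983.607ms=2b +983.607ms=2b
3) 1967.213ms=4b +983.607ms=2b
4) 2950.82ms=6b +590.164ms=6/5b
5) 3540.984ms=36/5b +590.164ms=6/5b
6) 4131.148ms=42/5b +590.164ms=6/5b
7) 4721.311ms=48/5b +590.164ms=6/5b
8) 5311.475ms=54/5b +2065.574ms=21/5b
9) 7377.049ms=15b +1106.557ms=9/4b
10) 8483.607ms=69/4b +368.852ms=3/4b
11) 8852.459ms=18b +2950.82ms=6b
Σ=24b of 24 (122bpm 6/8) — PASS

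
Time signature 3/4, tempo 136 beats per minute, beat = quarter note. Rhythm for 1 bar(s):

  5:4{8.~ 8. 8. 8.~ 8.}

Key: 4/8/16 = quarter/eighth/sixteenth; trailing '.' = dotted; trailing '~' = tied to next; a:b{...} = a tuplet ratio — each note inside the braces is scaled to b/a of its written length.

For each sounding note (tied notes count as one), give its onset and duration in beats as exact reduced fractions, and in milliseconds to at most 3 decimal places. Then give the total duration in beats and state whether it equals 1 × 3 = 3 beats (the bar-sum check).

1) 0.0ms=0b +529.412ms=6/5b
2) 529.412ms=6/5b +264.706ms=3/5b
3) 794.118ms=9/5b +529.412ms=6/5b
Σ=3b of 3 (136bpm 3/4) — PASS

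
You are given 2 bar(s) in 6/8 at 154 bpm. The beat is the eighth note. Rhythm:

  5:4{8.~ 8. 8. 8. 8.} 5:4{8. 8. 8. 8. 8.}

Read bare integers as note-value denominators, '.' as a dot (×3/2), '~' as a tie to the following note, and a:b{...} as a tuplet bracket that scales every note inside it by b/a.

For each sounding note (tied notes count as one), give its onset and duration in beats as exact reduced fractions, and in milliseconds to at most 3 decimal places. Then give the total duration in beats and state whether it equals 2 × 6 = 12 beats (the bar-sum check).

1) 0.0ms=0b +935.065ms=12/5b
2) 935.065ms=12/5b +467.532ms=6/5b
3) 1402.597ms=18/5b +467.532ms=6/5b
4) 1870.13ms=24/5b +467.532ms=6/5b
5) 2337.662ms=6b +467.532ms=6/5b
6) 2805.195ms=36/5b +467.532ms=6/5b
7) 3272.727ms=42/5b +467.532ms=6/5b
8) 3740.26ms=48/5b +467.532ms=6/5b
9) 4207.792ms=54/5b +467.532ms=6/5b
Σ=12b of 12 (154bpm 6/8) — PASS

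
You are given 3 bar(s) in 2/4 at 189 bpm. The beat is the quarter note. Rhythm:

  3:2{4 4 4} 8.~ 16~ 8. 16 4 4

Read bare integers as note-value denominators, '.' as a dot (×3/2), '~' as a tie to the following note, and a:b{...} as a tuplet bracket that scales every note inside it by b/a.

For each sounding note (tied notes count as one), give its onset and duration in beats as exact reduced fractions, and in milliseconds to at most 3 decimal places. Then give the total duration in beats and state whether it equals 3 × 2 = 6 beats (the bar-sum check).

1) 0.0ms=0b +211.64ms=2/3b
2) 211.64ms=2/3b +211.64ms=2/3b
3) 423.28ms=4/3b +211.64ms=2/3b
4) 634.921ms=2b +555.556ms=7/4b
5) 1190.476ms=15/4b +79.365ms=1/4b
6) 1269.841ms=4b +317.46ms=1b
7) 1587.302ms=5b +317.46ms=1b
Σ=6b of 6 (189bpm 2/4) — PASS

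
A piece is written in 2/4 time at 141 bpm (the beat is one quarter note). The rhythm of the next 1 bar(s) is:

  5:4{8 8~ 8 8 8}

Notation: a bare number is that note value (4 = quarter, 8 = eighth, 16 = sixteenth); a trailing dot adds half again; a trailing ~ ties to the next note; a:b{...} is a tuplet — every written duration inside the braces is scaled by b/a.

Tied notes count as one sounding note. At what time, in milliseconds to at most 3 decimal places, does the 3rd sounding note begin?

1. 0.0ms @ 0 + 170.213ms (2/5)
2. 170.213ms @ 2/5 + 340.426ms (4/5)
3. 510.638ms @ 6/5 + 170.213ms (2/5)
4. 680.851ms @ 8/5 + 170.213ms (2/5)

note 3 onset = 6/5b = 510.638ms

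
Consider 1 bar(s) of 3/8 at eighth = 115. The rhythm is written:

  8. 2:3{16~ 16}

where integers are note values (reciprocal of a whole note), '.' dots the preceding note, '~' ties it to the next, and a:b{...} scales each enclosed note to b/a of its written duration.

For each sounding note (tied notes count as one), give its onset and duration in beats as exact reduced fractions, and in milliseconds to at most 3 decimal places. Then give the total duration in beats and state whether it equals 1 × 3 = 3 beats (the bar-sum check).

1) 0.0ms=0b +782.609ms=3/2b
2) 782.609ms=3/2b +782.609ms=3/2b
Σ=3b of 3 (115bpm 3/8) — PASS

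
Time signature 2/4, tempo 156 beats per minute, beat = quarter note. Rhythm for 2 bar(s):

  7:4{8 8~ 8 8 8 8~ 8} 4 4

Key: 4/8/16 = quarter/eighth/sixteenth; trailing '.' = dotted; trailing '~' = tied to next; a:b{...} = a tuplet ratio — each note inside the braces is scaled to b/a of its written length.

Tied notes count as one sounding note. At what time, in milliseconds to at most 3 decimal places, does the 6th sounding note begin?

note 6 onset = 2b = 769.231ms

1. 0.0ms @ 0 + 109.89ms (2/7)
2. 109.89ms @ 2/7 + 219.78ms (4/7)
3. 329.67ms @ 6/7 + 109.89ms (2/7)
4. 439.56ms @ 8/7 + 109.89ms (2/7)
5. 549.451ms @ 10/7 + 219.78ms (4/7)
6. 769.231ms @ 2 + 384.615ms (1)
7. 1153.846ms @ 3 + 384.615ms (1)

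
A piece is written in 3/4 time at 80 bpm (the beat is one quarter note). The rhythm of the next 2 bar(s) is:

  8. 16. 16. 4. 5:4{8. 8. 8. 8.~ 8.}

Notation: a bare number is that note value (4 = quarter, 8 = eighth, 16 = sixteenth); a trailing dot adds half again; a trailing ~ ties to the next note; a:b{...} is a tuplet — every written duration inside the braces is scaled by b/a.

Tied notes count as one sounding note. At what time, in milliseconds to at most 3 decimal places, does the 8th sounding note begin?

note 8 onset = 24/5b = 3600.0ms

1. 0.0ms @ 0 + 562.5ms (3/4)
2. 562.5ms @ 3/4 + 281.25ms (3/8)
3. 843.75ms @ 9/8 + 281.25ms (3/8)
4. 1125.0ms @ 3/2 + 1125.0ms (3/2)
5. 2250.0ms @ 3 + 450.0ms (3/5)
6. 2700.0ms @ 18/5 + 450.0ms (3/5)
7. 3150.0ms @ 21/5 + 450.0ms (3/5)
8. 3600.0ms @ 24/5 + 900.0ms (6/5)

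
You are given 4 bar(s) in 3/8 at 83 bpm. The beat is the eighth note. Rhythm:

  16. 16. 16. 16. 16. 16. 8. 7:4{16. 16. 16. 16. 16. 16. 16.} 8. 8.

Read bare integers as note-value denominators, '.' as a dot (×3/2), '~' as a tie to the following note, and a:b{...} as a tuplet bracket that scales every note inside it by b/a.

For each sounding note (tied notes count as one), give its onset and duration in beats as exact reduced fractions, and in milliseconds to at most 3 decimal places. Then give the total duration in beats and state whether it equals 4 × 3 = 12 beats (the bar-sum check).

1) 0.0ms=0b +542.169ms=3/4b
2) 542.169ms=3/4b +542.169ms=3/4b
3) 1084.337ms=3/2b +542.169ms=3/4b
4) 1626.506ms=9/4b +542.169ms=3/4b
5) 2168.675ms=3b +542.169ms=3/4b
6) 2710.843ms=15/4b +542.169ms=3/4b
7) 3253.012ms=9/2b +1084.337ms=3/2b
8) 4337.349ms=6b +309.811ms=3/7b
9) 4647.16ms=45/7b +309.811ms=3/7b
10) 4956.971ms=48/7b +309.811ms=3/7b
11) 5266.781ms=51/7b +309.811ms=3/7b
12) 5576.592ms=54/7b +309.811ms=3/7b
13) 5886.403ms=57/7b +309.811ms=3/7b
14) 6196.213ms=60/7b +309.811ms=3/7b
15) 6506.024ms=9b +1084.337ms=3/2b
16) 7590.361ms=21/2b +1084.337ms=3/2b
Σ=12b of 12 (83bpm 3/8) — PASS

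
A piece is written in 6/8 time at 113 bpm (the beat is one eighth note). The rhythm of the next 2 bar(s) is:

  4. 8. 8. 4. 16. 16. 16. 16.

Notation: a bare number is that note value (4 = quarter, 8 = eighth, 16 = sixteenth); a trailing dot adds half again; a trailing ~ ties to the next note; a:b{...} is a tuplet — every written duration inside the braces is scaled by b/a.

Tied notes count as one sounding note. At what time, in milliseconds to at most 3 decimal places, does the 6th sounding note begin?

note 6 onset = 39/4b = 5176.991ms

1. 0.0ms @ 0 + 1592.92ms (3)
2. 1592.92ms @ 3 + 796.46ms (3/2)
3. 2389.381ms @ 9/2 + 796.46ms (3/2)
4. 3185.841ms @ 6 + 1592.92ms (3)
5. 4778.761ms @ 9 + 398.23ms (3/4)
6. 5176.991ms @ 39/4 + 398.23ms (3/4)
7. 5575.221ms @ 21/2 + 398.23ms (3/4)
8. 5973.451ms @ 45/4 + 398.23ms (3/4)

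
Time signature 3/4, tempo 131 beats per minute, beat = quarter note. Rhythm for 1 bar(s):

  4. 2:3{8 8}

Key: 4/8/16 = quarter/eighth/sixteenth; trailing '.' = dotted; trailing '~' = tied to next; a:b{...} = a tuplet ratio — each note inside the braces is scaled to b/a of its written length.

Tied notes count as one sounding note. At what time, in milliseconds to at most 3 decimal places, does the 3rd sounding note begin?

note 3 onset = 9/4b = 1030.534ms

1. 0.0ms @ 0 + 687.023ms (3/2)
2. 687.023ms @ 3/2 + 343.511ms (3/4)
3. 1030.534ms @ 9/4 + 343.511ms (3/4)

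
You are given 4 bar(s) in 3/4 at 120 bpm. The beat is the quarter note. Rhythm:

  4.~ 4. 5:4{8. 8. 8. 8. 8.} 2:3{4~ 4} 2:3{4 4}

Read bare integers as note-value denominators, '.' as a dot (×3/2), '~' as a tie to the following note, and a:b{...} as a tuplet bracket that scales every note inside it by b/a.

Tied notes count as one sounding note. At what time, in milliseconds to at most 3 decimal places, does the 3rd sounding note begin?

1. 0.0ms @ 0 + 1500.0ms (3)
2. 1500.0ms @ 3 + 300.0ms (3/5)
3. 1800.0ms @ 18/5 + 300.0ms (3/5)
4. 2100.0ms @ 21/5 + 300.0ms (3/5)
5. 2400.0ms @ 24/5 + 300.0ms (3/5)
6. 2700.0ms @ 27/5 + 300.0ms (3/5)
7. 3000.0ms @ 6 + 1500.0ms (3)
8. 4500.0ms @ 9 + 750.0ms (3/2)
9. 5250.0ms @ 21/2 + 750.0ms (3/2)

note 3 onset = 18/5b = 1800.0ms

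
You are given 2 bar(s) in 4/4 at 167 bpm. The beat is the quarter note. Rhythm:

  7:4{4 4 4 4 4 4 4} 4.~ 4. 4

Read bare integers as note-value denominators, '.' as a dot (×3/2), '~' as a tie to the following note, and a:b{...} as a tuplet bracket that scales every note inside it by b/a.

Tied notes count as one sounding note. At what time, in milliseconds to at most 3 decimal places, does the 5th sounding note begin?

note 5 onset = 16/7b = 821.215ms

1. 0.0ms @ 0 + 205.304ms (4/7)
2. 205.304ms @ 4/7 + 205.304ms (4/7)
3. 410.607ms @ 8/7 + 205.304ms (4/7)
4. 615.911ms @ 12/7 + 205.304ms (4/7)
5. 821.215ms @ 16/7 + 205.304ms (4/7)
6. 1026.518ms @ 20/7 + 205.304ms (4/7)
7. 1231.822ms @ 24/7 + 205.304ms (4/7)
8. 1437.126ms @ 4 + 1077.844ms (3)
9. 2514.97ms @ 7 + 359.281ms (1)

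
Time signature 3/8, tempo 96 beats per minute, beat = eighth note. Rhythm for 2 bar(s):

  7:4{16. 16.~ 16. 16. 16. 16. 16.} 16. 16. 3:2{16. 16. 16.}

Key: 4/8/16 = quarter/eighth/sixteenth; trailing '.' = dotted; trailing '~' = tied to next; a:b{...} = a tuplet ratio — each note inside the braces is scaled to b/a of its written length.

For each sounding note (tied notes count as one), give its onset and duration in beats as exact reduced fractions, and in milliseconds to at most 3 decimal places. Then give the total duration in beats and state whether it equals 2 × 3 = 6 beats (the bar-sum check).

1) 0.0ms=0b +267.857ms=3/7b
2) 267.857ms=3/7b +535.714ms=6/7b
3) 803.571ms=9/7b +267.857ms=3/7b
4) 1071.429ms=12/7b +267.857ms=3/7b
5) 1339.286ms=15/7b +267.857ms=3/7b
6) 1607.143ms=18/7b +267.857ms=3/7b
7) 1875.0ms=3b +468.75ms=3/4b
8) 2343.75ms=15/4b +468.75ms=3/4b
9) 2812.5ms=9/2b +312.5ms=1/2b
10) 3125.0ms=5b +312.5ms=1/2b
11) 3437.5ms=11/2b +312.5ms=1/2b
Σ=6b of 6 (96bpm 3/8) — PASS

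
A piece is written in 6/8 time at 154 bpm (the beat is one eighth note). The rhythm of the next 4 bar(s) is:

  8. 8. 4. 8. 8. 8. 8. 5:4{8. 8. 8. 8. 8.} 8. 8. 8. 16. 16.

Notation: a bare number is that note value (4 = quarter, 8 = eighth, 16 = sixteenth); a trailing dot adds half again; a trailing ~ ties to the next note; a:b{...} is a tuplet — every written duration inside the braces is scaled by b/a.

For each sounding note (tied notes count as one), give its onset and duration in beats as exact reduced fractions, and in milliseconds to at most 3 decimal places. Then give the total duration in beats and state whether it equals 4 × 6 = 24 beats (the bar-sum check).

1) 0.0ms=0b +584.416ms=3/2b
2) 584.416ms=3/2b +584.416ms=3/2b
3) 1168.831ms=3b +1168.831ms=3b
4) 2337.662ms=6b +584.416ms=3/2b
5) 2922.078ms=15/2b +584.416ms=3/2b
6) 3506.494ms=9b +584.416ms=3/2b
7) 4090.909ms=21/2b +584.416ms=3/2b
8) 4675.325ms=12b +467.532ms=6/5b
9) 5142.857ms=66/5b +467.532ms=6/5b
10) 5610.39ms=72/5b +467.532ms=6/5b
11) 6077.922ms=78/5b +467.532ms=6/5b
12) 6545.455ms=84/5b +467.532ms=6/5b
13) 7012.987ms=18b +584.416ms=3/2b
14) 7597.403ms=39/2b +584.416ms=3/2b
15) 8181.818ms=21b +584.416ms=3/2b
16) 8766.234ms=45/2b +292.208ms=3/4b
17) 9058.442ms=93/4b +292.208ms=3/4b
Σ=24b of 24 (154bpm 6/8) — PASS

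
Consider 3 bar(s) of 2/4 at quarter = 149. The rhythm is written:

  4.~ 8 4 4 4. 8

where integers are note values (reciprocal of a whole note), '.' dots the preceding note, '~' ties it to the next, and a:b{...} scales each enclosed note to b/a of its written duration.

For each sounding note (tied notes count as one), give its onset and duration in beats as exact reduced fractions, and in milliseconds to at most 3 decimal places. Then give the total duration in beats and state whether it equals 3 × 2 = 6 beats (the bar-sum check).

1) 0.0ms=0b +805.369ms=2b
2) 805.369ms=2b +402.685ms=1b
3) 1208.054ms=3b +402.685ms=1b
4) 1610.738ms=4b +604.027ms=3/2b
5) 2214.765ms=11/2b +201.342ms=1/2b
Σ=6b of 6 (149bpm 2/4) — PASS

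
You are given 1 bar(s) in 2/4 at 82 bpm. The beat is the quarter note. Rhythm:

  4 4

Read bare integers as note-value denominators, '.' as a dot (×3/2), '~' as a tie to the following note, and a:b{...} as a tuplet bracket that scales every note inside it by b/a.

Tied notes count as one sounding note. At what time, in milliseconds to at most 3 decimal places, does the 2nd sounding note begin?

1. 0.0ms @ 0 + 731.707ms (1)
2. 731.707ms @ 1 + 731.707ms (1)

note 2 onset = 1b = 731.707ms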